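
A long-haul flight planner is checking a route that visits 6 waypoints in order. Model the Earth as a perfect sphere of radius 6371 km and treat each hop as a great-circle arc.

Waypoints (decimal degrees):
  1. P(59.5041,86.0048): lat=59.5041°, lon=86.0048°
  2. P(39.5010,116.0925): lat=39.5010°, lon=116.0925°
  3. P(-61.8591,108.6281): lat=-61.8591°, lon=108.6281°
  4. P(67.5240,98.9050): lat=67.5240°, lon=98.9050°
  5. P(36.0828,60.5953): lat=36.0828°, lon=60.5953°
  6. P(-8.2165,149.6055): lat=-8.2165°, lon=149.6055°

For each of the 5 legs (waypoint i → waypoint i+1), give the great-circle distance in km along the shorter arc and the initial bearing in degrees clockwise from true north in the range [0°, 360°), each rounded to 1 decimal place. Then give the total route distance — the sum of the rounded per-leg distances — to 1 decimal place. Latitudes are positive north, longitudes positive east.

Leg 1: φ1=1.0385425, φ2=0.6894225, Δφ=-0.3491200, Δλ=0.5251294 rad; a=sin²(Δφ/2)+cosφ1·cosφ2·sin²(Δλ/2)=0.0565435925; c=2·atan2(√a, √(1-a))=0.480177777; dist=6371·c=3059.213 ≈ 3059.2 km; running total=3059.2 km
Leg 1 bearing: y=sinΔλ·cosφ2=0.38682913, x=cosφ1·sinφ2-sinφ1·cosφ2·cosΔλ=-0.25248541; θ=atan2(y, x)=123.1327° ≈ 123.1°
Leg 2: φ1=0.6894225, φ2=-1.0796450, Δφ=-1.7690675, Δλ=-0.1302784 rad; a=sin²(Δφ/2)+cosφ1·cosφ2·sin²(Δλ/2)=0.6000293141; c=2·atan2(√a, √(1-a))=1.772214085; dist=6371·c=11290.776 ≈ 11290.8 km; running total=14350.0 km
Leg 2 bearing: y=sinΔλ·cosφ2=-0.06127101, x=cosφ1·sinφ2-sinφ1·cosφ2·cosΔλ=-0.97786625; θ=atan2(y, x)=-176.4147° <0 so +360° → 183.5853° ≈ 183.6°
Leg 3: φ1=-1.0796450, φ2=1.1785161, Δφ=2.2581611, Δλ=-0.1697001 rad; a=sin²(Δφ/2)+cosφ1·cosφ2·sin²(Δλ/2)=0.8185462923; c=2·atan2(√a, √(1-a))=2.261516677; dist=6371·c=14408.123 ≈ 14408.1 km; running total=28758.1 km
Leg 3 bearing: y=sinΔλ·cosφ2=-0.06456481, x=cosφ1·sinφ2-sinφ1·cosφ2·cosΔλ=0.76807840; θ=atan2(y, x)=-4.8050° <0 so +360° → 355.1950° ≈ 355.2°
Leg 4: φ1=1.1785161, φ2=0.6297637, Δφ=-0.5487525, Δλ=-0.6686304 rad; a=sin²(Δφ/2)+cosφ1·cosφ2·sin²(Δλ/2)=0.1066759088; c=2·atan2(√a, √(1-a))=0.665435174; dist=6371·c=4239.487 ≈ 4239.5 km; running total=32997.6 km
Leg 4 bearing: y=sinΔλ·cosφ2=-0.50099215, x=cosφ1·sinφ2-sinφ1·cosφ2·cosΔλ=-0.36082059; θ=atan2(y, x)=-125.7619° <0 so +360° → 234.2381° ≈ 234.2°
Leg 5: φ1=0.6297637, φ2=-0.1434050, Δφ=-0.7731686, Δλ=1.5535211 rad; a=sin²(Δφ/2)+cosφ1·cosφ2·sin²(Δλ/2)=0.5351762094; c=2·atan2(√a, √(1-a))=1.641206910; dist=6371·c=10456.129 ≈ 10456.1 km; running total=43453.7 km
Leg 5 bearing: y=sinΔλ·cosφ2=0.98958743, x=cosφ1·sinφ2-sinφ1·cosφ2·cosΔλ=-0.12556770; θ=atan2(y, x)=97.2316° ≈ 97.2°

Leg 1: dist=3059.2 km, bearing=123.1°
Leg 2: dist=11290.8 km, bearing=183.6°
Leg 3: dist=14408.1 km, bearing=355.2°
Leg 4: dist=4239.5 km, bearing=234.2°
Leg 5: dist=10456.1 km, bearing=97.2°
Total: 43453.7 km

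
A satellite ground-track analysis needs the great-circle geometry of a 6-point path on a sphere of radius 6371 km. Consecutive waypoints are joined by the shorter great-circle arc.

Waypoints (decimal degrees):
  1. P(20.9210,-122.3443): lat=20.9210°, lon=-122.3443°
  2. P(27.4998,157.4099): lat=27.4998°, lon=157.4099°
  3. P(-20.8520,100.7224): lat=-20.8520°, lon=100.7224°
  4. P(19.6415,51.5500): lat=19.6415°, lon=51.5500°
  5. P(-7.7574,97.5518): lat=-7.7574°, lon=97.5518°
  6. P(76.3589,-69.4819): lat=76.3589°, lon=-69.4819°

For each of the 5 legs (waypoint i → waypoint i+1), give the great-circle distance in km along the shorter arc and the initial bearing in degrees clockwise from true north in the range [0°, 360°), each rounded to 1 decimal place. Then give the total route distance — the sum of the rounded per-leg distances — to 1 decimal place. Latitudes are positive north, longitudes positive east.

Leg 1: dist=8031.2 km, bearing=293.4°
Leg 2: dist=8127.1 km, bearing=234.7°
Leg 3: dist=6992.6 km, bearing=306.8°
Leg 4: dist=5885.0 km, bearing=116.7°
Leg 5: dist=12346.2 km, bearing=356.7°
Total: 41382.1 km

Leg 1: φ1=0.3651403, φ2=0.4799621, Δφ=0.1148217, Δλ=4.8826319 rad; a=sin²(Δφ/2)+cosφ1·cosφ2·sin²(Δλ/2)=0.3473739470; c=2·atan2(√a, √(1-a))=1.260593167; dist=6371·c=8031.239 ≈ 8031.2 km; running total=8031.2 km
Leg 1 bearing: y=sinΔλ·cosφ2=-0.87418948, x=cosφ1·sinφ2-sinφ1·cosφ2·cosΔλ=0.37764257; θ=atan2(y, x)=-66.6361° <0 so +360° → 293.3639° ≈ 293.4°
Leg 2: φ1=0.4799621, φ2=-0.3639361, Δφ=-0.8438981, Δλ=-0.9893835 rad; a=sin²(Δφ/2)+cosφ1·cosφ2·sin²(Δλ/2)=0.3545579553; c=2·atan2(√a, √(1-a))=1.275645572; dist=6371·c=8127.138 ≈ 8127.1 km; running total=16158.3 km
Leg 2 bearing: y=sinΔλ·cosφ2=-0.78095254, x=cosφ1·sinφ2-sinφ1·cosφ2·cosΔλ=-0.55272016; θ=atan2(y, x)=-125.2890° <0 so +360° → 234.7110° ≈ 234.7°
Leg 3: φ1=-0.3639361, φ2=0.3428088, Δφ=0.7067449, Δλ=-0.8582203 rad; a=sin²(Δφ/2)+cosφ1·cosφ2·sin²(Δλ/2)=0.2721168994; c=2·atan2(√a, √(1-a))=1.097563498; dist=6371·c=6992.577 ≈ 6992.6 km; running total=23150.9 km
Leg 3 bearing: y=sinΔλ·cosφ2=-0.71265219, x=cosφ1·sinφ2-sinφ1·cosφ2·cosΔλ=0.53329544; θ=atan2(y, x)=-53.1916° <0 so +360° → 306.8084° ≈ 306.8°
Leg 4: φ1=0.3428088, φ2=-0.1353922, Δφ=-0.4782010, Δλ=0.8028829 rad; a=sin²(Δφ/2)+cosφ1·cosφ2·sin²(Δλ/2)=0.1985701054; c=2·atan2(√a, √(1-a))=0.923715669; dist=6371·c=5884.993 ≈ 5885.0 km; running total=29035.9 km
Leg 4 bearing: y=sinΔλ·cosφ2=0.71277837, x=cosφ1·sinφ2-sinφ1·cosφ2·cosΔλ=-0.35847884; θ=atan2(y, x)=116.6993° ≈ 116.7°
Leg 5: φ1=-0.1353922, φ2=1.3327142, Δφ=1.4681064, Δλ=-2.9152880 rad; a=sin²(Δφ/2)+cosφ1·cosφ2·sin²(Δλ/2)=0.6794470300; c=2·atan2(√a, √(1-a))=1.937879071; dist=6371·c=12346.228 ≈ 12346.2 km; running total=41382.1 km
Leg 5 bearing: y=sinΔλ·cosφ2=-0.05291712, x=cosφ1·sinφ2-sinφ1·cosφ2·cosΔλ=0.93187705; θ=atan2(y, x)=-3.2501° <0 so +360° → 356.7499° ≈ 356.7°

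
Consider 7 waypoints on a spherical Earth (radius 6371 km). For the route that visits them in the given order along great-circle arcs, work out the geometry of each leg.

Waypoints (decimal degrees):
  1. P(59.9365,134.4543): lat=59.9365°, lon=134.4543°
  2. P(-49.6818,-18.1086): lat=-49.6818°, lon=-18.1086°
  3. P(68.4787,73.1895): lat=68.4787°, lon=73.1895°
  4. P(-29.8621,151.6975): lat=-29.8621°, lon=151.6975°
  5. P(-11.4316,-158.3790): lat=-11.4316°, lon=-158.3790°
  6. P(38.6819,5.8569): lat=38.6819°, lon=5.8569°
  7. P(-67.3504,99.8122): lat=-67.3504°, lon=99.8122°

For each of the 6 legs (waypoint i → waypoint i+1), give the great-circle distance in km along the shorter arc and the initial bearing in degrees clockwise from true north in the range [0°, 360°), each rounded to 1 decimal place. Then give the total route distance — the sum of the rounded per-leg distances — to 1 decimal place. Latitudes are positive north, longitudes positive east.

Leg 1: dist=17942.8 km, bearing=291.1°
Leg 2: dist=15079.9 km, bearing=31.6°
Leg 3: dist=12628.0 km, bearing=112.0°
Leg 4: dist=5533.5 km, bearing=79.3°
Leg 5: dist=16606.2 km, bearing=24.6°
Leg 6: dist=14087.6 km, bearing=151.4°
Total: 81878.0 km

Leg 1: φ1=1.0460893, φ2=-0.8671110, Δφ=-1.9132003, Δλ=-2.6627249 rad; a=sin²(Δφ/2)+cosφ1·cosφ2·sin²(Δλ/2)=0.9737831417; c=2·atan2(√a, √(1-a))=2.816328301; dist=6371·c=17942.828 ≈ 17942.8 km; running total=17942.8 km
Leg 1 bearing: y=sinΔλ·cosφ2=-0.29813589, x=cosφ1·sinφ2-sinφ1·cosφ2·cosΔλ=0.11503534; θ=atan2(y, x)=-68.9010° <0 so +360° → 291.0990° ≈ 291.1°
Leg 2: φ1=-0.8671110, φ2=1.1951788, Δφ=2.0622898, Δλ=1.5934524 rad; a=sin²(Δφ/2)+cosφ1·cosφ2·sin²(Δλ/2)=0.8573410618; c=2·atan2(√a, √(1-a))=2.366965861; dist=6371·c=15079.940 ≈ 15079.9 km; running total=33022.7 km
Leg 2 bearing: y=sinΔλ·cosφ2=0.36675294, x=cosφ1·sinφ2-sinφ1·cosφ2·cosΔλ=0.59558521; θ=atan2(y, x)=31.6242° ≈ 31.6°
Leg 3: φ1=1.1951788, φ2=-0.5211920, Δφ=-1.7163707, Δλ=1.3702231 rad; a=sin²(Δφ/2)+cosφ1·cosφ2·sin²(Δλ/2)=0.6999084845; c=2·atan2(√a, √(1-a))=1.982113478; dist=6371·c=12628.045 ≈ 12628.0 km; running total=45650.7 km
Leg 3 bearing: y=sinΔλ·cosφ2=0.84984061, x=cosφ1·sinφ2-sinφ1·cosφ2·cosΔλ=-0.34339093; θ=atan2(y, x)=112.0019° ≈ 112.0°
Leg 4: φ1=-0.5211920, φ2=-0.1995191, Δφ=0.3216729, Δλ=-5.4118559 rad; a=sin²(Δφ/2)+cosφ1·cosφ2·sin²(Δλ/2)=0.1770308599; c=2·atan2(√a, √(1-a))=0.868544584; dist=6371·c=5533.498 ≈ 5533.5 km; running total=51184.2 km
Leg 4 bearing: y=sinΔλ·cosφ2=0.75000578, x=cosφ1·sinφ2-sinφ1·cosφ2·cosΔλ=0.14232028; θ=atan2(y, x)=79.2554° ≈ 79.3°
Leg 5: φ1=-0.1995191, φ2=0.6751265, Δφ=0.8746456, Δλ=2.8664572 rad; a=sin²(Δφ/2)+cosφ1·cosφ2·sin²(Δλ/2)=0.9301182715; c=2·atan2(√a, √(1-a))=2.606529723; dist=6371·c=16606.201 ≈ 16606.2 km; running total=67790.4 km
Leg 5 bearing: y=sinΔλ·cosφ2=0.21207887, x=cosφ1·sinφ2-sinφ1·cosφ2·cosΔλ=0.46369779; θ=atan2(y, x)=24.5777° ≈ 24.6°
Leg 6: φ1=0.6751265, φ2=-1.1754862, Δφ=-1.8506127, Δλ=1.6398293 rad; a=sin²(Δφ/2)+cosφ1·cosφ2·sin²(Δλ/2)=0.7987652695; c=2·atan2(√a, √(1-a))=2.211214169; dist=6371·c=14087.645 ≈ 14087.6 km; running total=81878.0 km
Leg 6 bearing: y=sinΔλ·cosφ2=0.38417716, x=cosφ1·sinφ2-sinφ1·cosφ2·cosΔλ=-0.70382183; θ=atan2(y, x)=151.3723° ≈ 151.4°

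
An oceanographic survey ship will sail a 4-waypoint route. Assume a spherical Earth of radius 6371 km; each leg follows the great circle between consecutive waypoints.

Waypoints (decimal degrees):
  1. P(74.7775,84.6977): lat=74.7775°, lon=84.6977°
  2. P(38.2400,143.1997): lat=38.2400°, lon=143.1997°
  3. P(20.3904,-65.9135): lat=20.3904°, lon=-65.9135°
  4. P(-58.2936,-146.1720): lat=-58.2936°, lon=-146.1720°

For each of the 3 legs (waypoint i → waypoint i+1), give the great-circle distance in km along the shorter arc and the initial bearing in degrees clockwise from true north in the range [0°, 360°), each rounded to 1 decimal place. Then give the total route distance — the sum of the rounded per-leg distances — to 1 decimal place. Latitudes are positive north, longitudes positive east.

Leg 1: dist=5022.8 km, bearing=109.2°
Leg 2: dist=12822.1 km, bearing=30.3°
Leg 3: dist=11375.4 km, bearing=212.0°
Total: 29220.3 km

Leg 1: φ1=1.3051136, φ2=0.6674139, Δφ=-0.6376997, Δλ=1.0210525 rad; a=sin²(Δφ/2)+cosφ1·cosφ2·sin²(Δλ/2)=0.1475063574; c=2·atan2(√a, √(1-a))=0.788391109; dist=6371·c=5022.840 ≈ 5022.8 km; running total=5022.8 km
Leg 1 bearing: y=sinΔλ·cosφ2=0.66969920, x=cosφ1·sinφ2-sinφ1·cosφ2·cosΔλ=-0.23344359; θ=atan2(y, x)=109.2175° ≈ 109.2°
Leg 2: φ1=0.6674139, φ2=0.3558796, Δφ=-0.3115343, Δλ=-3.6497138 rad; a=sin²(Δφ/2)+cosφ1·cosφ2·sin²(Δλ/2)=0.7137719784; c=2·atan2(√a, √(1-a))=2.012570474; dist=6371·c=12822.086 ≈ 12822.1 km; running total=17844.9 km
Leg 2 bearing: y=sinΔλ·cosφ2=0.45605047, x=cosφ1·sinφ2-sinφ1·cosφ2·cosΔλ=0.78052811; θ=atan2(y, x)=30.2971° ≈ 30.3°
Leg 3: φ1=0.3558796, φ2=-1.0174153, Δφ=-1.3732949, Δλ=-1.4007751 rad; a=sin²(Δφ/2)+cosφ1·cosφ2·sin²(Δλ/2)=0.6065297286; c=2·atan2(√a, √(1-a))=1.785501579; dist=6371·c=11375.431 ≈ 11375.4 km; running total=29220.3 km
Leg 3 bearing: y=sinΔλ·cosφ2=-0.51798863, x=cosφ1·sinφ2-sinφ1·cosφ2·cosΔλ=-0.82842830; θ=atan2(y, x)=-147.9836° <0 so +360° → 212.0164° ≈ 212.0°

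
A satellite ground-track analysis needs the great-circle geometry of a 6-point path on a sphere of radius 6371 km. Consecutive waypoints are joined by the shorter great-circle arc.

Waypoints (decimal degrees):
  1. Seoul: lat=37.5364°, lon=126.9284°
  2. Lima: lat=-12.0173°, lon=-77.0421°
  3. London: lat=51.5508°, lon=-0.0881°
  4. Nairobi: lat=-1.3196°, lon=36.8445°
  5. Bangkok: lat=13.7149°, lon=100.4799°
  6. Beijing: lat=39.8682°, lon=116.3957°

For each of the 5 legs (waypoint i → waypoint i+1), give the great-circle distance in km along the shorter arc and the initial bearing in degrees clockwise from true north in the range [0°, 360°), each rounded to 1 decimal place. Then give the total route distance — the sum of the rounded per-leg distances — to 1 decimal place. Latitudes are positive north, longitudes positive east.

Leg 1: dist=16309.3 km, bearing=46.3°
Leg 2: dist=10171.7 km, bearing=37.3°
Leg 3: dist=6826.0 km, bearing=136.8°
Leg 4: dist=7205.0 km, bearing=74.2°
Leg 5: dist=3297.3 km, bearing=25.2°
Total: 43809.3 km

Leg 1: φ1=0.6551338, φ2=-0.2097415, Δφ=-0.8648752, Δλ=-3.5599568 rad; a=sin²(Δφ/2)+cosφ1·cosφ2·sin²(Δλ/2)=0.9177754538; c=2·atan2(√a, √(1-a))=2.559931069; dist=6371·c=16309.321 ≈ 16309.3 km; running total=16309.3 km
Leg 1 bearing: y=sinΔλ·cosφ2=0.39736282, x=cosφ1·sinφ2-sinφ1·cosφ2·cosΔλ=0.37941728; θ=atan2(y, x)=46.3234° ≈ 46.3°
Leg 2: φ1=-0.2097415, φ2=0.8997312, Δφ=1.1094726, Δλ=1.3431007 rad; a=sin²(Δφ/2)+cosφ1·cosφ2·sin²(Δλ/2)=0.5128849718; c=2·atan2(√a, √(1-a))=1.596569123; dist=6371·c=10171.742 ≈ 10171.7 km; running total=26481.0 km
Leg 2 bearing: y=sinΔλ·cosφ2=0.60577079, x=cosφ1·sinφ2-sinφ1·cosφ2·cosΔλ=0.79522177; θ=atan2(y, x)=37.2988° ≈ 37.3°
Leg 3: φ1=0.8997312, φ2=-0.0230314, Δφ=-0.9227626, Δλ=0.6445955 rad; a=sin²(Δφ/2)+cosφ1·cosφ2·sin²(Δλ/2)=0.2605598271; c=2·atan2(√a, √(1-a))=1.071417465; dist=6371·c=6826.001 ≈ 6826.0 km; running total=33307.0 km
Leg 3 bearing: y=sinΔλ·cosφ2=0.60071577, x=cosφ1·sinφ2-sinφ1·cosφ2·cosΔλ=-0.64016730; θ=atan2(y, x)=136.8210° ≈ 136.8°
Leg 4: φ1=-0.0230314, φ2=0.2393702, Δφ=0.2624015, Δλ=1.1106473 rad; a=sin²(Δφ/2)+cosφ1·cosφ2·sin²(Δλ/2)=0.2870773287; c=2·atan2(√a, √(1-a))=1.130900355; dist=6371·c=7204.966 ≈ 7205.0 km; running total=40512.0 km
Leg 4 bearing: y=sinΔλ·cosφ2=0.87043949, x=cosφ1·sinφ2-sinφ1·cosφ2·cosΔλ=0.24696322; θ=atan2(y, x)=74.1602° ≈ 74.2°
Leg 5: φ1=0.2393702, φ2=0.6958314, Δφ=0.4564612, Δλ=0.2777831 rad; a=sin²(Δφ/2)+cosφ1·cosφ2·sin²(Δλ/2)=0.0654827641; c=2·atan2(√a, √(1-a))=0.517548905; dist=6371·c=3297.304 ≈ 3297.3 km; running total=43809.3 km
Leg 5 bearing: y=sinΔλ·cosφ2=0.21047301, x=cosφ1·sinφ2-sinφ1·cosφ2·cosΔλ=0.44775015; θ=atan2(y, x)=25.1767° ≈ 25.2°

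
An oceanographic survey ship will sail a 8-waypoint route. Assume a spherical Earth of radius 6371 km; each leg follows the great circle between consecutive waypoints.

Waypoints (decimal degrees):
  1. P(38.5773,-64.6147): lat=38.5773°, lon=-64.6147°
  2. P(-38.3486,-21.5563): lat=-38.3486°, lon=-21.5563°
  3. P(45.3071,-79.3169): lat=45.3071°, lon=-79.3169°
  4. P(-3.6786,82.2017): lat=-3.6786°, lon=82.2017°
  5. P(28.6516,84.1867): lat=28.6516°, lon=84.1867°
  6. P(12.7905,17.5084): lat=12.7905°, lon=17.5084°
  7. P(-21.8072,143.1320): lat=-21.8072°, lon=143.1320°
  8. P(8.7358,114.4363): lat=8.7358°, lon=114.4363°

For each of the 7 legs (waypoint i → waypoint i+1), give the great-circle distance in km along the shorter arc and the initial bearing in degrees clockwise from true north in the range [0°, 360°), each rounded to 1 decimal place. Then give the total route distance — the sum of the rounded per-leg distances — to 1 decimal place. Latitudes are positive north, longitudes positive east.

Leg 1: φ1=0.6733009, φ2=-0.6693093, Δφ=-1.3426102, Δλ=0.7515109 rad; a=sin²(Δφ/2)+cosφ1·cosφ2·sin²(Δλ/2)=0.4694614358; c=2·atan2(√a, √(1-a))=1.509681161; dist=6371·c=9618.179 ≈ 9618.2 km; running total=9618.2 km
Leg 1 bearing: y=sinΔλ·cosφ2=0.53544181, x=cosφ1·sinφ2-sinφ1·cosφ2·cosΔλ=-0.84236076; θ=atan2(y, x)=147.5582° ≈ 147.6°
Leg 2: φ1=-0.6693093, φ2=0.7907581, Δφ=1.4600674, Δλ=-1.0081126 rad; a=sin²(Δφ/2)+cosφ1·cosφ2·sin²(Δλ/2)=0.5734135233; c=2·atan2(√a, √(1-a))=1.718156112; dist=6371·c=10946.373 ≈ 10946.4 km; running total=20564.6 km
Leg 2 bearing: y=sinΔλ·cosφ2=-0.59487539, x=cosφ1·sinφ2-sinφ1·cosφ2·cosΔλ=0.79029430; θ=atan2(y, x)=-36.9697° <0 so +360° → 323.0303° ≈ 323.0°
Leg 3: φ1=0.7907581, φ2=-0.0642037, Δφ=-0.8549618, Δλ=2.8190314 rad; a=sin²(Δφ/2)+cosφ1·cosφ2·sin²(Δλ/2)=0.8556352883; c=2·atan2(√a, √(1-a))=2.362100461; dist=6371·c=15048.942 ≈ 15048.9 km; running total=35613.5 km
Leg 3 bearing: y=sinΔλ·cosφ2=0.31634366, x=cosφ1·sinφ2-sinφ1·cosφ2·cosΔλ=0.62771081; θ=atan2(y, x)=26.7465° ≈ 26.7°
Leg 4: φ1=-0.0642037, φ2=0.5000648, Δφ=0.5642684, Δλ=0.0346448 rad; a=sin²(Δφ/2)+cosφ1·cosφ2·sin²(Δλ/2)=0.0777727218; c=2·atan2(√a, √(1-a))=0.565250305; dist=6371·c=3601.210 ≈ 3601.2 km; running total=39214.7 km
Leg 4 bearing: y=sinΔλ·cosφ2=0.03039650, x=cosφ1·sinφ2-sinφ1·cosφ2·cosΔλ=0.53476402; θ=atan2(y, x)=3.2532° ≈ 3.3°
Leg 5: φ1=0.5000648, φ2=0.2232363, Δφ=-0.2768284, Δλ=-1.1637559 rad; a=sin²(Δφ/2)+cosφ1·cosφ2·sin²(Δλ/2)=0.2775264589; c=2·atan2(√a, √(1-a))=1.109681156; dist=6371·c=7069.779 ≈ 7069.8 km; running total=46284.5 km
Leg 5 bearing: y=sinΔλ·cosφ2=-0.89550997, x=cosφ1·sinφ2-sinφ1·cosφ2·cosΔλ=0.00916474; θ=atan2(y, x)=-89.4136° <0 so +360° → 270.5864° ≈ 270.6°
Leg 6: φ1=0.2232363, φ2=-0.3806074, Δφ=-0.6038438, Δλ=2.1925454 rad; a=sin²(Δφ/2)+cosφ1·cosφ2·sin²(Δλ/2)=0.8047998186; c=2·atan2(√a, √(1-a))=2.226351763; dist=6371·c=14184.087 ≈ 14184.1 km; running total=60468.6 km
Leg 6 bearing: y=sinΔλ·cosφ2=0.75469190, x=cosφ1·sinφ2-sinφ1·cosφ2·cosΔλ=-0.24254570; θ=atan2(y, x)=107.8166° ≈ 107.8°
Leg 7: φ1=-0.3806074, φ2=0.1524685, Δφ=0.5330759, Δλ=-0.5008344 rad; a=sin²(Δφ/2)+cosφ1·cosφ2·sin²(Δλ/2)=0.1257290050; c=2·atan2(√a, √(1-a))=0.724935806; dist=6371·c=4618.566 ≈ 4618.6 km; running total=65087.2 km
Leg 7 bearing: y=sinΔλ·cosφ2=-0.47458745, x=cosφ1·sinφ2-sinφ1·cosφ2·cosΔλ=0.46308924; θ=atan2(y, x)=-45.7026° <0 so +360° → 314.2974° ≈ 314.3°

Leg 1: dist=9618.2 km, bearing=147.6°
Leg 2: dist=10946.4 km, bearing=323.0°
Leg 3: dist=15048.9 km, bearing=26.7°
Leg 4: dist=3601.2 km, bearing=3.3°
Leg 5: dist=7069.8 km, bearing=270.6°
Leg 6: dist=14184.1 km, bearing=107.8°
Leg 7: dist=4618.6 km, bearing=314.3°
Total: 65087.2 km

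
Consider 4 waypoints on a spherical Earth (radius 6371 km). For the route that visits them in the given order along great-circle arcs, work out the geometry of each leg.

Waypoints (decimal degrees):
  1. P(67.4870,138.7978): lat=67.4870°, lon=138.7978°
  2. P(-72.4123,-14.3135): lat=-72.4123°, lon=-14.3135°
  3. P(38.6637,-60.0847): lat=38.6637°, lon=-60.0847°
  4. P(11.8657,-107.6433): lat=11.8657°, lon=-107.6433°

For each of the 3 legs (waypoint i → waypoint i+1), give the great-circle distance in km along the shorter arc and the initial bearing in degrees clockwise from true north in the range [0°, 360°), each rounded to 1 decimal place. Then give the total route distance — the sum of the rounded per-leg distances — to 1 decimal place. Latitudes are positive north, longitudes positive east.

Leg 1: φ1=1.1778704, φ2=-1.2638331, Δφ=-2.4417034, Δλ=-2.6722963 rad; a=sin²(Δφ/2)+cosφ1·cosφ2·sin²(Δλ/2)=0.9918995524; c=2·atan2(√a, √(1-a))=2.961343770; dist=6371·c=18866.721 ≈ 18866.7 km; running total=18866.7 km
Leg 1 bearing: y=sinΔλ·cosφ2=-0.13665690, x=cosφ1·sinφ2-sinφ1·cosφ2·cosΔλ=-0.11603539; θ=atan2(y, x)=-130.3346° <0 so +360° → 229.6654° ≈ 229.7°
Leg 2: φ1=-1.2638331, φ2=0.6748089, Δφ=1.9386419, Δλ=-0.7988581 rad; a=sin²(Δφ/2)+cosφ1·cosφ2·sin²(Δλ/2)=0.7154857113; c=2·atan2(√a, √(1-a))=2.016365356; dist=6371·c=12846.264 ≈ 12846.3 km; running total=31713.0 km
Leg 2 bearing: y=sinΔλ·cosφ2=-0.55950901, x=cosφ1·sinφ2-sinφ1·cosφ2·cosΔλ=0.70796419; θ=atan2(y, x)=-38.3196° <0 so +360° → 321.6804° ≈ 321.7°
Leg 3: φ1=0.6748089, φ2=0.2070955, Δφ=-0.4677133, Δλ=-0.8300542 rad; a=sin²(Δφ/2)+cosφ1·cosφ2·sin²(Δλ/2)=0.1779350147; c=2·atan2(√a, √(1-a))=0.870911007; dist=6371·c=5548.574 ≈ 5548.6 km; running total=37261.6 km
Leg 3 bearing: y=sinΔλ·cosφ2=-0.72219921, x=cosφ1·sinφ2-sinφ1·cosφ2·cosΔλ=-0.25204143; θ=atan2(y, x)=-109.2386° <0 so +360° → 250.7614° ≈ 250.8°

Leg 1: dist=18866.7 km, bearing=229.7°
Leg 2: dist=12846.3 km, bearing=321.7°
Leg 3: dist=5548.6 km, bearing=250.8°
Total: 37261.6 km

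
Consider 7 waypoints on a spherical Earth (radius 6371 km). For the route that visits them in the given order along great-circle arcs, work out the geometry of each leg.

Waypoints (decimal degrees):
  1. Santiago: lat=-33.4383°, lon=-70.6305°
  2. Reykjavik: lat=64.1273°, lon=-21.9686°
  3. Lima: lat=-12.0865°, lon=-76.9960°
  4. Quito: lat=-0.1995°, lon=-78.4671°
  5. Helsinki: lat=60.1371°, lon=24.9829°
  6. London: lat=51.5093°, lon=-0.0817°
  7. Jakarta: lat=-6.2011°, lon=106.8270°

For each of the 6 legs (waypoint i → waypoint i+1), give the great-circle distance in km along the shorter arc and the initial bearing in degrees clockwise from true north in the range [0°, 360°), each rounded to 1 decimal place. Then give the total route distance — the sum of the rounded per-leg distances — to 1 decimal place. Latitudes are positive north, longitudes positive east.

Leg 1: dist=11652.2 km, bearing=19.8°
Leg 2: dist=9649.4 km, bearing=233.4°
Leg 3: dist=1331.7 km, bearing=352.9°
Leg 4: dist=10766.4 km, bearing=29.2°
Leg 5: dist=1819.4 km, bearing=249.4°
Leg 6: dist=11713.0 km, bearing=80.5°
Total: 46932.1 km

Leg 1: φ1=-0.5836084, φ2=1.1192325, Δφ=1.7028410, Δλ=0.8493104 rad; a=sin²(Δφ/2)+cosφ1·cosφ2·sin²(Δλ/2)=0.6276439562; c=2·atan2(√a, √(1-a))=1.828941798; dist=6371·c=11652.188 ≈ 11652.2 km; running total=11652.2 km
Leg 1 bearing: y=sinΔλ·cosφ2=0.32763989, x=cosφ1·sinφ2-sinφ1·cosφ2·cosΔλ=0.90965938; θ=atan2(y, x)=19.8079° ≈ 19.8°
Leg 2: φ1=1.1192325, φ2=-0.2109492, Δφ=-1.3301817, Δλ=-0.9604093 rad; a=sin²(Δφ/2)+cosφ1·cosφ2·sin²(Δλ/2)=0.4719112552; c=2·atan2(√a, √(1-a))=1.514589247; dist=6371·c=9649.448 ≈ 9649.4 km; running total=21301.6 km
Leg 2 bearing: y=sinΔλ·cosφ2=-0.80126170, x=cosφ1·sinφ2-sinφ1·cosφ2·cosΔλ=-0.59567087; θ=atan2(y, x)=-126.6277° <0 so +360° → 233.3723° ≈ 233.4°
Leg 3: φ1=-0.2109492, φ2=-0.0034819, Δφ=0.2074673, Δλ=-0.0256755 rad; a=sin²(Δφ/2)+cosφ1·cosφ2·sin²(Δλ/2)=0.0108832720; c=2·atan2(√a, √(1-a))=0.209026168; dist=6371·c=1331.706 ≈ 1331.7 km; running total=22633.3 km
Leg 3 bearing: y=sinΔλ·cosφ2=-0.02567256, x=cosφ1·sinφ2-sinφ1·cosφ2·cosΔλ=0.20591315; θ=atan2(y, x)=-7.1068° <0 so +360° → 352.8932° ≈ 352.9°
Leg 4: φ1=-0.0034819, φ2=1.0495904, Δφ=1.0530723, Δλ=1.8055431 rad; a=sin²(Δφ/2)+cosφ1·cosφ2·sin²(Δλ/2)=0.5594174585; c=2·atan2(√a, √(1-a))=1.689912729; dist=6371·c=10766.434 ≈ 10766.4 km; running total=33399.7 km
Leg 4 bearing: y=sinΔλ·cosφ2=0.48426981, x=cosφ1·sinφ2-sinφ1·cosφ2·cosΔλ=0.86681083; θ=atan2(y, x)=29.1912° ≈ 29.2°
Leg 5: φ1=1.0495904, φ2=0.8990069, Δφ=-0.1505835, Δλ=-0.4374598 rad; a=sin²(Δφ/2)+cosφ1·cosφ2·sin²(Δλ/2)=0.0202498242; c=2·atan2(√a, √(1-a))=0.285573143; dist=6371·c=1819.386 ≈ 1819.4 km; running total=35219.1 km
Leg 5 bearing: y=sinΔλ·cosφ2=-0.26366818, x=cosφ1·sinφ2-sinφ1·cosφ2·cosΔλ=-0.09918752; θ=atan2(y, x)=-110.6155° <0 so +360° → 249.3845° ≈ 249.4°
Leg 6: φ1=0.8990069, φ2=-0.1082296, Δφ=-1.0072365, Δλ=1.8659088 rad; a=sin²(Δφ/2)+cosφ1·cosφ2·sin²(Δλ/2)=0.6322538613; c=2·atan2(√a, √(1-a))=1.838489755; dist=6371·c=11713.018 ≈ 11713.0 km; running total=46932.1 km
Leg 6 bearing: y=sinΔλ·cosφ2=0.95117127, x=cosφ1·sinφ2-sinφ1·cosφ2·cosΔλ=0.15908765; θ=atan2(y, x)=80.5049° ≈ 80.5°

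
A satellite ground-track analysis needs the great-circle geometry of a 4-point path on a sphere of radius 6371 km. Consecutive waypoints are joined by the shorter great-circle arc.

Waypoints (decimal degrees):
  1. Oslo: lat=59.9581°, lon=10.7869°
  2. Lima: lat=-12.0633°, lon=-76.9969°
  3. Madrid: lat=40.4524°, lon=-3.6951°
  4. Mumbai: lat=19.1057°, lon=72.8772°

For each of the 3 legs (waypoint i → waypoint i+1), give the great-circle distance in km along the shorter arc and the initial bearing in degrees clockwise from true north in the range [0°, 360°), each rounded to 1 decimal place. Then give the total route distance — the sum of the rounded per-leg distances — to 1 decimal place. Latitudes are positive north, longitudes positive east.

Leg 1: dist=11044.1 km, bearing=262.0°
Leg 2: dist=9508.7 km, bearing=47.0°
Leg 3: dist=7528.7 km, bearing=83.4°
Total: 28081.5 km

Leg 1: φ1=1.0464663, φ2=-0.2105443, Δφ=-1.2570106, Δλ=-1.5321163 rad; a=sin²(Δφ/2)+cosφ1·cosφ2·sin²(Δλ/2)=0.5809919791; c=2·atan2(√a, √(1-a))=1.733497160; dist=6371·c=11044.110 ≈ 11044.1 km; running total=11044.1 km
Leg 1 bearing: y=sinΔλ·cosφ2=-0.97718584, x=cosφ1·sinφ2-sinφ1·cosφ2·cosΔλ=-0.13736456; θ=atan2(y, x)=-98.0017° <0 so +360° → 261.9983° ≈ 262.0°
Leg 2: φ1=-0.2105443, φ2=0.7060276, Δφ=0.9165719, Δλ=1.2793578 rad; a=sin²(Δφ/2)+cosφ1·cosφ2·sin²(Δλ/2)=0.4608915045; c=2·atan2(√a, √(1-a))=1.492499361; dist=6371·c=9508.713 ≈ 9508.7 km; running total=20552.8 km
Leg 2 bearing: y=sinΔλ·cosφ2=0.72885735, x=cosφ1·sinφ2-sinφ1·cosφ2·cosΔλ=0.68018312; θ=atan2(y, x)=46.9785° ≈ 47.0°
Leg 3: φ1=0.7060276, φ2=0.3334574, Δφ=-0.3725702, Δλ=1.3364388 rad; a=sin²(Δφ/2)+cosφ1·cosφ2·sin²(Δλ/2)=0.3103315133; c=2·atan2(√a, √(1-a))=1.181716721; dist=6371·c=7528.717 ≈ 7528.7 km; running total=28081.5 km
Leg 3 bearing: y=sinΔλ·cosφ2=0.91908586, x=cosφ1·sinφ2-sinφ1·cosφ2·cosΔλ=0.10669883; θ=atan2(y, x)=83.3780° ≈ 83.4°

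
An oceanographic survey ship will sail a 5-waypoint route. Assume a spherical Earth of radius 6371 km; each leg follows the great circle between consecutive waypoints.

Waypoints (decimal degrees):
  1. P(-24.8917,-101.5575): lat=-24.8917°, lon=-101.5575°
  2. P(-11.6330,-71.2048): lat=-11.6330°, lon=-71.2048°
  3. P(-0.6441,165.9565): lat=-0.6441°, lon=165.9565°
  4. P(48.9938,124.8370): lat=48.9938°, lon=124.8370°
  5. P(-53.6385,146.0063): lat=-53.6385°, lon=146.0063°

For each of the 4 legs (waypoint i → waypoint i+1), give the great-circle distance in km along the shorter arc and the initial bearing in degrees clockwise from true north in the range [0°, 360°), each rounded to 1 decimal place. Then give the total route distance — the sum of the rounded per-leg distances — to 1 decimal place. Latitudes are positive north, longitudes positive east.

Leg 1: dist=3515.8 km, bearing=70.8°
Leg 2: dist=13557.7 km, bearing=261.8°
Leg 3: dist=6775.8 km, bearing=330.4°
Leg 4: dist=11584.1 km, bearing=167.2°
Total: 35433.4 km

Leg 1: φ1=-0.4344421, φ2=-0.2030342, Δφ=0.2314080, Δλ=0.5297546 rad; a=sin²(Δφ/2)+cosφ1·cosφ2·sin²(Δλ/2)=0.0742187332; c=2·atan2(√a, √(1-a))=0.551837714; dist=6371·c=3515.758 ≈ 3515.8 km; running total=3515.8 km
Leg 1 bearing: y=sinΔλ·cosφ2=0.49494188, x=cosφ1·sinφ2-sinφ1·cosφ2·cosΔλ=0.17284035; θ=atan2(y, x)=70.7501° ≈ 70.8°
Leg 2: φ1=-0.2030342, φ2=-0.0112417, Δφ=0.1917925, Δλ=4.1392455 rad; a=sin²(Δφ/2)+cosφ1·cosφ2·sin²(Δλ/2)=0.7644183979; c=2·atan2(√a, √(1-a))=2.128025772; dist=6371·c=13557.652 ≈ 13557.7 km; running total=17073.5 km
Leg 2 bearing: y=sinΔλ·cosφ2=-0.84014743, x=cosφ1·sinφ2-sinφ1·cosφ2·cosΔλ=-0.12034924; θ=atan2(y, x)=-98.1520° <0 so +360° → 261.8480° ≈ 261.8°
Leg 3: φ1=-0.0112417, φ2=0.8551031, Δφ=0.8663448, Δλ=-0.7176707 rad; a=sin²(Δφ/2)+cosφ1·cosφ2·sin²(Δλ/2)=0.2571088351; c=2·atan2(√a, √(1-a))=1.063538349; dist=6371·c=6775.803 ≈ 6775.8 km; running total=23849.3 km
Leg 3 bearing: y=sinΔλ·cosφ2=-0.43149890, x=cosφ1·sinφ2-sinφ1·cosφ2·cosΔλ=0.76014750; θ=atan2(y, x)=-29.5815° <0 so +360° → 330.4185° ≈ 330.4°
Leg 4: φ1=0.8551031, φ2=-0.9361684, Δφ=-1.7912716, Δλ=0.3694740 rad; a=sin²(Δφ/2)+cosφ1·cosφ2·sin²(Δλ/2)=0.6224724271; c=2·atan2(√a, √(1-a))=1.818259140; dist=6371·c=11584.129 ≈ 11584.1 km; running total=35433.4 km
Leg 4 bearing: y=sinΔλ·cosφ2=0.21410301, x=cosφ1·sinφ2-sinφ1·cosφ2·cosΔλ=-0.94560135; θ=atan2(y, x)=167.2422° ≈ 167.2°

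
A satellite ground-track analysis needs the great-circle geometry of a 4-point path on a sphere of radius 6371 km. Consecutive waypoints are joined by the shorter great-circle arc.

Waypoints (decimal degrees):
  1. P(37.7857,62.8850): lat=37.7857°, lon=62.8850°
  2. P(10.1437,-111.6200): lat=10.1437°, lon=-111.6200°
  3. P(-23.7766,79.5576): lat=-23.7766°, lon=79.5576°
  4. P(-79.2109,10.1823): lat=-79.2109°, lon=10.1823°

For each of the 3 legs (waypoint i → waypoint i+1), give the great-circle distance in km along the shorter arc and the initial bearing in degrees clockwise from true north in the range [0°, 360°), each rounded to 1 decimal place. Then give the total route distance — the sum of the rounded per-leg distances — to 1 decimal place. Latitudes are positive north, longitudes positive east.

Leg 1: φ1=0.6594849, φ2=0.1770410, Δφ=-0.4824439, Δλ=-3.0456868 rad; a=sin²(Δφ/2)+cosφ1·cosφ2·sin²(Δλ/2)=0.8332353788; c=2·atan2(√a, √(1-a))=2.300261174; dist=6371·c=14654.964 ≈ 14655.0 km; running total=14655.0 km
Leg 1 bearing: y=sinΔλ·cosφ2=-0.09426209, x=cosφ1·sinφ2-sinφ1·cosφ2·cosΔλ=0.73954810; θ=atan2(y, x)=-7.2637° <0 so +360° → 352.7363° ≈ 352.7°
Leg 2: φ1=0.1770410, φ2=-0.4149800, Δφ=-0.5920209, Δλ=3.3366786 rad; a=sin²(Δφ/2)+cosφ1·cosφ2·sin²(Δλ/2)=0.9773690876; c=2·atan2(√a, √(1-a))=2.839574622; dist=6371·c=18090.930 ≈ 18090.9 km; running total=32745.9 km
Leg 2 bearing: y=sinΔλ·cosφ2=-0.17739762, x=cosφ1·sinφ2-sinφ1·cosφ2·cosΔλ=-0.23875741; θ=atan2(y, x)=-143.3875° <0 so +360° → 216.6125° ≈ 216.6°
Leg 3: φ1=-0.4149800, φ2=-1.3824910, Δφ=-0.9675111, Δλ=-1.2108274 rad; a=sin²(Δφ/2)+cosφ1·cosφ2·sin²(Δλ/2)=0.2718067739; c=2·atan2(√a, √(1-a))=1.096866541; dist=6371·c=6988.137 ≈ 6988.1 km; running total=39734.0 km
Leg 3 bearing: y=sinΔλ·cosφ2=-0.17519673, x=cosφ1·sinφ2-sinφ1·cosφ2·cosΔλ=-0.87236318; θ=atan2(y, x)=-168.6443° <0 so +360° → 191.3557° ≈ 191.4°

Leg 1: dist=14655.0 km, bearing=352.7°
Leg 2: dist=18090.9 km, bearing=216.6°
Leg 3: dist=6988.1 km, bearing=191.4°
Total: 39734.0 km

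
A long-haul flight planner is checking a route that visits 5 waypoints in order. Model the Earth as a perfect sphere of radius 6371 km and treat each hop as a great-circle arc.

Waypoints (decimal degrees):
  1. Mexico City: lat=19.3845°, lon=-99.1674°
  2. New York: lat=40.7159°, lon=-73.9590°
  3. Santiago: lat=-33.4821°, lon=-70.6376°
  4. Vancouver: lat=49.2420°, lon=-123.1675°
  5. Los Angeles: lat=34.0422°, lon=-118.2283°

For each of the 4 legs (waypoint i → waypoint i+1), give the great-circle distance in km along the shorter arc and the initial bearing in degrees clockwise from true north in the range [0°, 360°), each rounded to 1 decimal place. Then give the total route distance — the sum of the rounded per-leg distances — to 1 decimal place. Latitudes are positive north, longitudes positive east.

Leg 1: φ1=0.3383233, φ2=0.7106265, Δφ=0.3723032, Δλ=0.4399696 rad; a=sin²(Δφ/2)+cosφ1·cosφ2·sin²(Δλ/2)=0.0683000152; c=2·atan2(√a, √(1-a))=0.528826005; dist=6371·c=3369.150 ≈ 3369.2 km; running total=3369.2 km
Leg 1 bearing: y=sinΔλ·cosφ2=0.32282138, x=cosφ1·sinφ2-sinφ1·cosφ2·cosΔλ=0.38772006; θ=atan2(y, x)=39.7813° ≈ 39.8°
Leg 2: φ1=0.7106265, φ2=-0.5843729, Δφ=-1.2949994, Δλ=0.0579694 rad; a=sin²(Δφ/2)+cosφ1·cosφ2·sin²(Δλ/2)=0.3643740335; c=2·atan2(√a, √(1-a))=1.296102835; dist=6371·c=8257.471 ≈ 8257.5 km; running total=11626.7 km
Leg 2 bearing: y=sinΔλ·cosφ2=0.04832275, x=cosφ1·sinφ2-sinφ1·cosφ2·cosΔλ=-0.96129460; θ=atan2(y, x)=177.1223° ≈ 177.1°
Leg 3: φ1=-0.5843729, φ2=0.8594350, Δφ=1.4438079, Δλ=-0.9168197 rad; a=sin²(Δφ/2)+cosφ1·cosφ2·sin²(Δλ/2)=0.5433092017; c=2·atan2(√a, √(1-a))=1.657523410; dist=6371·c=10560.082 ≈ 10560.1 km; running total=22186.8 km
Leg 3 bearing: y=sinΔλ·cosφ2=-0.51816038, x=cosφ1·sinφ2-sinφ1·cosφ2·cosΔλ=0.85088605; θ=atan2(y, x)=-31.3400° <0 so +360° → 328.6600° ≈ 328.7°
Leg 4: φ1=0.8594350, φ2=0.5941485, Δφ=-0.2652866, Δλ=0.0862053 rad; a=sin²(Δφ/2)+cosφ1·cosφ2·sin²(Δλ/2)=0.0184957283; c=2·atan2(√a, √(1-a))=0.272843525; dist=6371·c=1738.286 ≈ 1738.3 km; running total=23925.1 km
Leg 4 bearing: y=sinΔλ·cosφ2=0.07134347, x=cosφ1·sinφ2-sinφ1·cosφ2·cosΔλ=-0.25985506; θ=atan2(y, x)=164.6477° ≈ 164.6°

Leg 1: dist=3369.2 km, bearing=39.8°
Leg 2: dist=8257.5 km, bearing=177.1°
Leg 3: dist=10560.1 km, bearing=328.7°
Leg 4: dist=1738.3 km, bearing=164.6°
Total: 23925.1 km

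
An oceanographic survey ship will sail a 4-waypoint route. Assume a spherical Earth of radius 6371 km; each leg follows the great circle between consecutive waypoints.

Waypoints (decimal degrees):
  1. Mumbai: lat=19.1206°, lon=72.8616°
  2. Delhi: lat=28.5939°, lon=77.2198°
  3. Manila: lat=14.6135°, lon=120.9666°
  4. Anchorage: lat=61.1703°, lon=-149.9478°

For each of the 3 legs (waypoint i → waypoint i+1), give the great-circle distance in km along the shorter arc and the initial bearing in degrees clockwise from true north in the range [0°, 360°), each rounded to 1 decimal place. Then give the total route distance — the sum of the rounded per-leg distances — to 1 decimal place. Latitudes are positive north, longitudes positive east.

Leg 1: φ1=0.3337174, φ2=0.4990577, Δφ=0.1653403, Δλ=0.0760649 rad; a=sin²(Δφ/2)+cosφ1·cosφ2·sin²(Δλ/2)=0.0080181996; c=2·atan2(√a, √(1-a))=0.179328996; dist=6371·c=1142.505 ≈ 1142.5 km; running total=1142.5 km
Leg 1 bearing: y=sinΔλ·cosφ2=0.06672321, x=cosφ1·sinφ2-sinφ1·cosφ2·cosΔλ=0.16541960; θ=atan2(y, x)=21.9670° ≈ 22.0°
Leg 2: φ1=0.4990577, φ2=0.2550537, Δφ=-0.2440040, Δλ=0.7635257 rad; a=sin²(Δφ/2)+cosφ1·cosφ2·sin²(Δλ/2)=0.1327382387; c=2·atan2(√a, √(1-a))=0.745832078; dist=6371·c=4751.696 ≈ 4751.7 km; running total=5894.2 km
Leg 2 bearing: y=sinΔλ·cosφ2=0.66910340, x=cosφ1·sinφ2-sinφ1·cosφ2·cosΔλ=-0.11303026; θ=atan2(y, x)=99.5883° ≈ 99.6°
Leg 3: φ1=0.2550537, φ2=1.0676231, Δφ=0.8125694, Δλ=-4.7283483 rad; a=sin²(Δφ/2)+cosφ1·cosφ2·sin²(Δλ/2)=0.3857633743; c=2·atan2(√a, √(1-a))=1.340287161; dist=6371·c=8538.970 ≈ 8539.0 km; running total=14433.2 km
Leg 3 bearing: y=sinΔλ·cosφ2=0.48214645, x=cosφ1·sinφ2-sinφ1·cosφ2·cosΔλ=0.84577466; θ=atan2(y, x)=29.6859° ≈ 29.7°

Leg 1: dist=1142.5 km, bearing=22.0°
Leg 2: dist=4751.7 km, bearing=99.6°
Leg 3: dist=8539.0 km, bearing=29.7°
Total: 14433.2 km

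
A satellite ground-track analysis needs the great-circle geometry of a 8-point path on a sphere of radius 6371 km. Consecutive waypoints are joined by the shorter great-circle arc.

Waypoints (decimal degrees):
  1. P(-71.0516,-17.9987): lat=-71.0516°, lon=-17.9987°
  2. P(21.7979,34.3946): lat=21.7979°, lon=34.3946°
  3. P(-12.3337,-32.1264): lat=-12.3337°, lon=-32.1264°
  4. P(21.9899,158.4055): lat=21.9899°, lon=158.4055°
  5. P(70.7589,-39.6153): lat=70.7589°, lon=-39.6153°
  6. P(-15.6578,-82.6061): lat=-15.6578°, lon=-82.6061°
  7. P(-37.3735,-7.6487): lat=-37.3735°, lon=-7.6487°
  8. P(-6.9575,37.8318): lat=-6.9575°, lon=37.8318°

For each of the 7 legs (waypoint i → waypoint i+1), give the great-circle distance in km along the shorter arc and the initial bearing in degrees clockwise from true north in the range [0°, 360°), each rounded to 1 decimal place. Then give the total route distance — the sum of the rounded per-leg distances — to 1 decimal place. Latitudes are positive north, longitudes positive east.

Leg 1: φ1=-1.2400844, φ2=0.3804451, Δφ=1.6205295, Δλ=0.9144356 rad; a=sin²(Δφ/2)+cosφ1·cosφ2·sin²(Δλ/2)=0.5836128013; c=2·atan2(√a, √(1-a))=1.738811298; dist=6371·c=11077.967 ≈ 11078.0 km; running total=11078.0 km
Leg 1 bearing: y=sinΔλ·cosφ2=0.73557424, x=cosφ1·sinφ2-sinφ1·cosφ2·cosΔλ=0.65648011; θ=atan2(y, x)=48.2520° ≈ 48.3°
Leg 2: φ1=0.3804451, φ2=-0.2152637, Δφ=-0.5957088, Δλ=-1.1610105 rad; a=sin²(Δφ/2)+cosφ1·cosφ2·sin²(Δλ/2)=0.3589652245; c=2·atan2(√a, √(1-a))=1.284845755; dist=6371·c=8185.752 ≈ 8185.8 km; running total=19263.8 km
Leg 2 bearing: y=sinΔλ·cosφ2=-0.89603714, x=cosφ1·sinφ2-sinφ1·cosφ2·cosΔλ=-0.34286179; θ=atan2(y, x)=-110.9390° <0 so +360° → 249.0610° ≈ 249.1°
Leg 3: φ1=-0.2152637, φ2=0.3837962, Δφ=0.5990598, Δλ=3.3254090 rad; a=sin²(Δφ/2)+cosφ1·cosφ2·sin²(Δλ/2)=0.9852857053; c=2·atan2(√a, √(1-a))=2.898388734; dist=6371·c=18465.635 ≈ 18465.6 km; running total=37729.4 km
Leg 3 bearing: y=sinΔλ·cosφ2=-0.16948545, x=cosφ1·sinφ2-sinφ1·cosφ2·cosΔλ=0.17107255; θ=atan2(y, x)=-44.7330° <0 so +360° → 315.2670° ≈ 315.3°
Leg 4: φ1=0.3837962, φ2=1.2349758, Δφ=0.8511796, Δλ=-3.4561149 rad; a=sin²(Δφ/2)+cosφ1·cosφ2·sin²(Δλ/2)=0.4685264254; c=2·atan2(√a, √(1-a))=1.507807534; dist=6371·c=9606.242 ≈ 9606.2 km; running total=47335.6 km
Leg 4 bearing: y=sinΔλ·cosφ2=0.10194847, x=cosφ1·sinφ2-sinφ1·cosφ2·cosΔλ=0.99279614; θ=atan2(y, x)=5.8631° ≈ 5.9°
Leg 5: φ1=1.2349758, φ2=-0.2732802, Δφ=-1.5082559, Δλ=-0.7503310 rad; a=sin²(Δφ/2)+cosφ1·cosφ2·sin²(Δλ/2)=0.5113555494; c=2·atan2(√a, √(1-a))=1.593509378; dist=6371·c=10152.248 ≈ 10152.2 km; running total=57487.8 km
Leg 5 bearing: y=sinΔλ·cosφ2=-0.65657686, x=cosφ1·sinφ2-sinφ1·cosφ2·cosΔλ=-0.75391713; θ=atan2(y, x)=-138.9478° <0 so +360° → 221.0522° ≈ 221.1°
Leg 6: φ1=-0.2732802, φ2=-0.6522906, Δφ=-0.3790105, Δλ=1.3082534 rad; a=sin²(Δφ/2)+cosφ1·cosφ2·sin²(Δλ/2)=0.3187873035; c=2·atan2(√a, √(1-a))=1.199927429; dist=6371·c=7644.738 ≈ 7644.7 km; running total=65132.5 km
Leg 6 bearing: y=sinΔλ·cosφ2=0.76746372, x=cosφ1·sinφ2-sinφ1·cosφ2·cosΔλ=-0.52881686; θ=atan2(y, x)=124.5686° ≈ 124.6°
Leg 7: φ1=-0.6522906, φ2=-0.1214313, Δφ=0.5308593, Δλ=0.7937845 rad; a=sin²(Δφ/2)+cosφ1·cosφ2·sin²(Δλ/2)=0.1866860061; c=2·atan2(√a, √(1-a))=0.893577555; dist=6371·c=5692.983 ≈ 5693.0 km; running total=70825.5 km
Leg 7 bearing: y=sinΔλ·cosφ2=0.70776144, x=cosφ1·sinφ2-sinφ1·cosφ2·cosΔλ=0.32620716; θ=atan2(y, x)=65.2550° ≈ 65.3°

Leg 1: dist=11078.0 km, bearing=48.3°
Leg 2: dist=8185.8 km, bearing=249.1°
Leg 3: dist=18465.6 km, bearing=315.3°
Leg 4: dist=9606.2 km, bearing=5.9°
Leg 5: dist=10152.2 km, bearing=221.1°
Leg 6: dist=7644.7 km, bearing=124.6°
Leg 7: dist=5693.0 km, bearing=65.3°
Total: 70825.5 km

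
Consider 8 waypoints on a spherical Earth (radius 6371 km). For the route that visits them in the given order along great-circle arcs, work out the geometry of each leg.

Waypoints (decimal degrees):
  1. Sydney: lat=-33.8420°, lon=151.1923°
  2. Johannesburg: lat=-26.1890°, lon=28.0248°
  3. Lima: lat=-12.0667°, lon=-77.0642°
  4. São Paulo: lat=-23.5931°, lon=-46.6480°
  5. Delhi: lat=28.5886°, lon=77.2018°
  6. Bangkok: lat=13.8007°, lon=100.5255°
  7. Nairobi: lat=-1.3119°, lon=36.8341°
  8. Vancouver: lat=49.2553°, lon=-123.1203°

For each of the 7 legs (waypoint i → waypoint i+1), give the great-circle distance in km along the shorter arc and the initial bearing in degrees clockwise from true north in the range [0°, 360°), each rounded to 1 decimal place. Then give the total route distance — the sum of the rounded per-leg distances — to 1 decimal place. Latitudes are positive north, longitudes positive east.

Leg 1: dist=11044.0 km, bearing=229.6°
Leg 2: dist=10877.8 km, bearing=252.4°
Leg 3: dist=3455.4 km, bearing=116.0°
Leg 4: dist=14430.1 km, bearing=71.6°
Leg 5: dist=2914.2 km, bearing=119.5°
Leg 6: dist=7212.1 km, bearing=261.9°
Leg 7: dist=14352.5 km, bearing=343.3°
Total: 64286.1 km

Leg 1: φ1=-0.5906543, φ2=-0.4570843, Δφ=0.1335700, Δλ=-2.1496784 rad; a=sin²(Δφ/2)+cosφ1·cosφ2·sin²(Δλ/2)=0.5809854759; c=2·atan2(√a, √(1-a))=1.733483979; dist=6371·c=11044.026 ≈ 11044.0 km; running total=11044.0 km
Leg 1 bearing: y=sinΔλ·cosφ2=-0.75114329, x=cosφ1·sinφ2-sinφ1·cosφ2·cosΔλ=-0.63996029; θ=atan2(y, x)=-130.4304° <0 so +360° → 229.5696° ≈ 229.6°
Leg 2: φ1=-0.4570843, φ2=-0.2106036, Δφ=0.2464806, Δλ=-1.8341491 rad; a=sin²(Δφ/2)+cosφ1·cosφ2·sin²(Δλ/2)=0.5680866912; c=2·atan2(√a, √(1-a))=1.707394108; dist=6371·c=10877.808 ≈ 10877.8 km; running total=21921.8 km
Leg 2 bearing: y=sinΔλ·cosφ2=-0.94418931, x=cosφ1·sinφ2-sinφ1·cosφ2·cosΔλ=-0.29993893; θ=atan2(y, x)=-107.6234° <0 so +360° → 252.3766° ≈ 252.4°
Leg 3: φ1=-0.2106036, φ2=-0.4117773, Δφ=-0.2011736, Δλ=0.5308628 rad; a=sin²(Δφ/2)+cosφ1·cosφ2·sin²(Δλ/2)=0.0717528205; c=2·atan2(√a, √(1-a))=0.542357237; dist=6371·c=3455.358 ≈ 3455.4 km; running total=25377.2 km
Leg 3 bearing: y=sinΔλ·cosφ2=0.46395834, x=cosφ1·sinφ2-sinφ1·cosφ2·cosΔλ=-0.22618592; θ=atan2(y, x)=115.9899° ≈ 116.0°
Leg 4: φ1=-0.4117773, φ2=0.4989652, Δφ=0.9107425, Δλ=2.1615868 rad; a=sin²(Δφ/2)+cosφ1·cosφ2·sin²(Δλ/2)=0.8198711581; c=2·atan2(√a, √(1-a))=2.264959277; dist=6371·c=14430.056 ≈ 14430.1 km; running total=39807.3 km
Leg 4 bearing: y=sinΔλ·cosφ2=0.72924451, x=cosφ1·sinφ2-sinφ1·cosφ2·cosΔλ=0.24275959; θ=atan2(y, x)=71.5878° ≈ 71.6°
Leg 5: φ1=0.4989652, φ2=0.2408677, Δφ=-0.2580975, Δλ=0.4070754 rad; a=sin²(Δφ/2)+cosφ1·cosφ2·sin²(Δλ/2)=0.0514027157; c=2·atan2(√a, √(1-a))=0.457420751; dist=6371·c=2914.228 ≈ 2914.2 km; running total=42721.5 km
Leg 5 bearing: y=sinΔλ·cosφ2=0.38449555, x=cosφ1·sinφ2-sinφ1·cosφ2·cosΔλ=-0.21726729; θ=atan2(y, x)=119.4695° ≈ 119.5°
Leg 6: φ1=0.2408677, φ2=-0.0228970, Δφ=-0.2637646, Δλ=-1.1116246 rad; a=sin²(Δφ/2)+cosφ1·cosφ2·sin²(Δλ/2)=0.2875816539; c=2·atan2(√a, √(1-a))=1.132014846; dist=6371·c=7212.067 ≈ 7212.1 km; running total=49933.6 km
Leg 6 bearing: y=sinΔλ·cosφ2=-0.89618494, x=cosφ1·sinφ2-sinφ1·cosφ2·cosΔλ=-0.12793097; θ=atan2(y, x)=-98.1241° <0 so +360° → 261.8759° ≈ 261.9°
Leg 7: φ1=-0.0228970, φ2=0.8596672, Δφ=0.8825641, Δλ=-2.7917309 rad; a=sin²(Δφ/2)+cosφ1·cosφ2·sin²(Δλ/2)=0.8151674511; c=2·atan2(√a, √(1-a))=2.252780858; dist=6371·c=14352.467 ≈ 14352.5 km; running total=64286.1 km
Leg 7 bearing: y=sinΔλ·cosφ2=-0.22372107, x=cosφ1·sinφ2-sinφ1·cosφ2·cosΔλ=0.74338872; θ=atan2(y, x)=-16.7490° <0 so +360° → 343.2510° ≈ 343.3°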